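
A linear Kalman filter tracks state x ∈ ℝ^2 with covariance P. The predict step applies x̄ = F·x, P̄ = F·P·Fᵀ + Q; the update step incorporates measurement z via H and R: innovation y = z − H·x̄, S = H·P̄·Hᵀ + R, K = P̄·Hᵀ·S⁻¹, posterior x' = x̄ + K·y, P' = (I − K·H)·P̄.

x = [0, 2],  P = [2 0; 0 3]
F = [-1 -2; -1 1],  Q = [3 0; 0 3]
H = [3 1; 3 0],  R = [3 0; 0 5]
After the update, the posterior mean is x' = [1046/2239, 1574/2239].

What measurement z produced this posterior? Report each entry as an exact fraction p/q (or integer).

x̄ = F·x = [-4, 2]
P̄ = F·P·Fᵀ + Q = [17 -4; -4 8]
S = H·P̄·Hᵀ + R = [140 141; 141 158]
K = P̄·Hᵀ·S⁻¹ = [235/2239 513/2239; 1060/2239 -1116/2239]
x' − x̄ = [10002/2239, -2904/2239] = K·y
y = (KᵀK)⁻¹·Kᵀ·(x' − x̄) = [12, 14]
z = y + H·x̄ = [12, 14] + [-10, -12] = [2, 2]

z = [2, 2]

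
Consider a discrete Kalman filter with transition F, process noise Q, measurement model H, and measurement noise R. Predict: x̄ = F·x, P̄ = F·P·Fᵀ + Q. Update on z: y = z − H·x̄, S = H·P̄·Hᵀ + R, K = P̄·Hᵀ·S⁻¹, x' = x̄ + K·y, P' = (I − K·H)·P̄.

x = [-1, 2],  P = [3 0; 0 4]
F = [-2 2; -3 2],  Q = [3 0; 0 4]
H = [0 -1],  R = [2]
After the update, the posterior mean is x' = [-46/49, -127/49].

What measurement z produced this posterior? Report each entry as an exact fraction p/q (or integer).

x̄ = F·x = [6, 7]
P̄ = F·P·Fᵀ + Q = [31 34; 34 47]
S = H·P̄·Hᵀ + R = [49]
K = P̄·Hᵀ·S⁻¹ = [-34/49; -47/49]
x' − x̄ = [-340/49, -470/49] = K·y
y = (KᵀK)⁻¹·Kᵀ·(x' − x̄) = [10]
z = y + H·x̄ = [10] + [-7] = [3]

z = [3]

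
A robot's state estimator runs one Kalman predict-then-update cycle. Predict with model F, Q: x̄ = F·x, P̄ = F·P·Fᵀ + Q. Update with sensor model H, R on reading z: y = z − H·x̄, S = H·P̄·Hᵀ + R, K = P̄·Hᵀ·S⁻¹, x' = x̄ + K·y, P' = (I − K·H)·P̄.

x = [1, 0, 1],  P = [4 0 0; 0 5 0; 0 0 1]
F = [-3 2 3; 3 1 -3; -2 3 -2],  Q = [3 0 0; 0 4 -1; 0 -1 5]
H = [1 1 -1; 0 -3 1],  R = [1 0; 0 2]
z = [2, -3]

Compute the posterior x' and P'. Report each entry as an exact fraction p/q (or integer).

x̄ = F·x = [0, 0, -4]
P̄ = F·P·Fᵀ + Q = [68 -35 48; -35 54 -4; 48 -4 70]
y = z − H·x̄ = [-2, 1]
S = H·P̄·Hᵀ + R = [35 -95; -95 582]
K = P̄·Hᵀ·S⁻¹ = [1161/2269 786/2269; -2384/11345 -725/2269; -7342/11345 80/2269]
x' = x̄ + K·y = [-1536/2269, 1143/11345, -30296/11345]
P' = (I − K·H)·P̄ = [51449/2269 24358/2269 74646/2269; 24358/2269 65712/11345 189886/11345; 74646/2269 189886/11345 570458/11345]

x' = [-1536/2269, 1143/11345, -30296/11345]
P' = [51449/2269 24358/2269 74646/2269; 24358/2269 65712/11345 189886/11345; 74646/2269 189886/11345 570458/11345]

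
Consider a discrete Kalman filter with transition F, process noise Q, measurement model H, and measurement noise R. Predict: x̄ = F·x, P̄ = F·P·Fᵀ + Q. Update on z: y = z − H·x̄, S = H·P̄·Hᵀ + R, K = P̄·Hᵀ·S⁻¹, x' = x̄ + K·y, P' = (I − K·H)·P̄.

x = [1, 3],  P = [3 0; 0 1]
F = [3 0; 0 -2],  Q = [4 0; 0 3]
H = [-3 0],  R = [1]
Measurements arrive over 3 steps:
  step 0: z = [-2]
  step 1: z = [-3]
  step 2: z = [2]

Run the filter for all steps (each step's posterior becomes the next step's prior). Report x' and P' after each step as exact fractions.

step 0: x̄ = F·x = [3, -6]
step 0: P̄ = F·P·Fᵀ + Q = [31 0; 0 7]
step 0: y = z − H·x̄ = [7]
step 0: S = H·P̄·Hᵀ + R = [280]
step 0: K = P̄·Hᵀ·S⁻¹ = [-93/280; 0]
step 0: x' = x̄ + K·y = [27/40, -6]
step 0: P' = (I − K·H)·P̄ = [31/280 0; 0 7]
step 1: x̄ = F·x = [81/40, 12]
step 1: P̄ = F·P·Fᵀ + Q = [1399/280 0; 0 31]
step 1: y = z − H·x̄ = [123/40]
step 1: S = H·P̄·Hᵀ + R = [12871/280]
step 1: K = P̄·Hᵀ·S⁻¹ = [-4197/12871; 0]
step 1: x' = x̄ + K·y = [13158/12871, 12]
step 1: P' = (I − K·H)·P̄ = [1399/12871 0; 0 31]
step 2: x̄ = F·x = [39474/12871, -24]
step 2: P̄ = F·P·Fᵀ + Q = [64075/12871 0; 0 127]
step 2: y = z − H·x̄ = [144164/12871]
step 2: S = H·P̄·Hᵀ + R = [589546/12871]
step 2: K = P̄·Hᵀ·S⁻¹ = [-192225/589546; 0]
step 2: x' = x̄ + K·y = [-172488/294773, -24]
step 2: P' = (I − K·H)·P̄ = [64075/589546 0; 0 127]

step 0: x' = [27/40, -6], P' = [31/280 0; 0 7]
step 1: x' = [13158/12871, 12], P' = [1399/12871 0; 0 31]
step 2: x' = [-172488/294773, -24], P' = [64075/589546 0; 0 127]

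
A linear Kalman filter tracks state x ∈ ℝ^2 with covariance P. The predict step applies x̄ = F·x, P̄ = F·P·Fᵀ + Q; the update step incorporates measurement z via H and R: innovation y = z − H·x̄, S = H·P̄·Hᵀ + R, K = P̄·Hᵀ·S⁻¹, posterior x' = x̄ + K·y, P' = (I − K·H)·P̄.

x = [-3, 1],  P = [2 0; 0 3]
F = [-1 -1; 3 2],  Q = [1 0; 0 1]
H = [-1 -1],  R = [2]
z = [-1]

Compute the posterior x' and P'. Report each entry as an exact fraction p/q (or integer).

x̄ = F·x = [2, -7]
P̄ = F·P·Fᵀ + Q = [6 -12; -12 31]
y = z − H·x̄ = [-6]
S = H·P̄·Hᵀ + R = [15]
K = P̄·Hᵀ·S⁻¹ = [2/5; -19/15]
x' = x̄ + K·y = [-2/5, 3/5]
P' = (I − K·H)·P̄ = [18/5 -22/5; -22/5 104/15]

x' = [-2/5, 3/5]
P' = [18/5 -22/5; -22/5 104/15]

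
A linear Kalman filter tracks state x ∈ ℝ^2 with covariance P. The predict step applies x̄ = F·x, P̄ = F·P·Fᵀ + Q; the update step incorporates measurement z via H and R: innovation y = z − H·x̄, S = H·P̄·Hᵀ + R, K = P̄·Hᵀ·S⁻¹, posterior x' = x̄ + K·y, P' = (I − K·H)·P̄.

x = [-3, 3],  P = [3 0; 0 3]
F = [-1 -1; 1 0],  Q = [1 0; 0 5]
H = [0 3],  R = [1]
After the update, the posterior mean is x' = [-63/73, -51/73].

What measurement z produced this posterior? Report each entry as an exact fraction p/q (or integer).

z = [-2]

x̄ = F·x = [0, -3]
P̄ = F·P·Fᵀ + Q = [7 -3; -3 8]
S = H·P̄·Hᵀ + R = [73]
K = P̄·Hᵀ·S⁻¹ = [-9/73; 24/73]
x' − x̄ = [-63/73, 168/73] = K·y
y = (KᵀK)⁻¹·Kᵀ·(x' − x̄) = [7]
z = y + H·x̄ = [7] + [-9] = [-2]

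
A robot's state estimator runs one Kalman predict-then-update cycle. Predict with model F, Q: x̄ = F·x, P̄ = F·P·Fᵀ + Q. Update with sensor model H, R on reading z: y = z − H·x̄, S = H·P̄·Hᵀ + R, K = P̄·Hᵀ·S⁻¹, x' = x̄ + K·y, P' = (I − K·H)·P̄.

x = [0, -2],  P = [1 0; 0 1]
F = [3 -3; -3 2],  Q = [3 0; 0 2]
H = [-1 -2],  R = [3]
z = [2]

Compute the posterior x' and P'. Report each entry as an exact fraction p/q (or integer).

x' = [6, -4]
P' = [141/8 -75/8; -75/8 45/8]

x̄ = F·x = [6, -4]
P̄ = F·P·Fᵀ + Q = [21 -15; -15 15]
y = z − H·x̄ = [0]
S = H·P̄·Hᵀ + R = [24]
K = P̄·Hᵀ·S⁻¹ = [3/8; -5/8]
x' = x̄ + K·y = [6, -4]
P' = (I − K·H)·P̄ = [141/8 -75/8; -75/8 45/8]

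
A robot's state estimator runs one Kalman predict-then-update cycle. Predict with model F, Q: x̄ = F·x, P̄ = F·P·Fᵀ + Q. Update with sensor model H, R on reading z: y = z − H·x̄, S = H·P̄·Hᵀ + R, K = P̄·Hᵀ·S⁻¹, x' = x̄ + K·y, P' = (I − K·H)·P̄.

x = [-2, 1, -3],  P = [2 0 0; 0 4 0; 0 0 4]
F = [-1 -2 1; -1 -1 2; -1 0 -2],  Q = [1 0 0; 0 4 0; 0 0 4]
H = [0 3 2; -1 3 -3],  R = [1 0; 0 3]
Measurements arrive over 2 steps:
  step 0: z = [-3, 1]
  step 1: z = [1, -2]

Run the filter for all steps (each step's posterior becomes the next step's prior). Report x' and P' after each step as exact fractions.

step 0: x̄ = F·x = [-3, -5, 8]
step 0: P̄ = F·P·Fᵀ + Q = [23 18 -6; 18 26 -14; -6 -14 22]
step 0: y = z − H·x̄ = [-4, 37]
step 0: S = H·P̄·Hᵀ + R = [155 102; 102 566]
step 0: K = P̄·Hᵀ·S⁻¹ = [9387/38663 3311/77326; 8948/38663 5355/38663; 5768/38663 -8007/38663]
step 0: x' = x̄ + K·y = [-184567/77326, -30972/38663, -10027/38663]
step 0: P' = (I − K·H)·P̄ = [827751/77326 57723/38663 -81891/38663; 57723/38663 11628/38663 -12968/38663; -81891/38663 -12968/38663 22336/38663]
step 1: x̄ = F·x = [288401/77326, 206403/77326, 224675/77326]
step 1: P̄ = F·P·Fᵀ + Q = [1935865/77326 1930971/77326 701773/77326; 1930971/77326 2328763/77326 712637/77326; 701773/77326 712637/77326 660615/77326]
step 1: y = z − H·x̄ = [-991233/77326, 188565/77326]
step 1: S = H·P̄·Hᵀ + R = [32230297/77326 7660807/77326; 7660807/77326 8869591/77326]
step 1: K = P̄·Hᵀ·S⁻¹ = [217305047/979323851 520450/89029441; 675806734/2937971553 34787233/267088323; 450840880/2937971553 -51832631/267088323]
step 1: x' = x̄ + K·y = [880914175/979323851, 37419094/979323851, 455596565/979323851]
step 1: P' = (I − K·H)·P̄ = [4163972592/979323851 600947335/979323851 -792768479/979323851; 600947335/979323851 528604106/2937971553 -455002792/2937971553; -792768479/979323851 -455002792/2937971553 907924628/2937971553]

step 0: x' = [-184567/77326, -30972/38663, -10027/38663], P' = [827751/77326 57723/38663 -81891/38663; 57723/38663 11628/38663 -12968/38663; -81891/38663 -12968/38663 22336/38663]
step 1: x' = [880914175/979323851, 37419094/979323851, 455596565/979323851], P' = [4163972592/979323851 600947335/979323851 -792768479/979323851; 600947335/979323851 528604106/2937971553 -455002792/2937971553; -792768479/979323851 -455002792/2937971553 907924628/2937971553]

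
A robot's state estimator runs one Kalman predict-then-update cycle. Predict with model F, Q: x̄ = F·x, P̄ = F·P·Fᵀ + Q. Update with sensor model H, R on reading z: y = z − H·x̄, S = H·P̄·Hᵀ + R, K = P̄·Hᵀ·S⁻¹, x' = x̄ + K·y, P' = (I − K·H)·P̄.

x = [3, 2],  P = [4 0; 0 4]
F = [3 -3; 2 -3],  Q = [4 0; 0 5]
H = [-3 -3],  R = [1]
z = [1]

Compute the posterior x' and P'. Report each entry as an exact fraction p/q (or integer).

x' = [81/67, -1755/1139]
P' = [196/67 -192/67; -192/67 6645/2278]

x̄ = F·x = [3, 0]
P̄ = F·P·Fᵀ + Q = [76 60; 60 57]
y = z − H·x̄ = [10]
S = H·P̄·Hᵀ + R = [2278]
K = P̄·Hᵀ·S⁻¹ = [-12/67; -351/2278]
x' = x̄ + K·y = [81/67, -1755/1139]
P' = (I − K·H)·P̄ = [196/67 -192/67; -192/67 6645/2278]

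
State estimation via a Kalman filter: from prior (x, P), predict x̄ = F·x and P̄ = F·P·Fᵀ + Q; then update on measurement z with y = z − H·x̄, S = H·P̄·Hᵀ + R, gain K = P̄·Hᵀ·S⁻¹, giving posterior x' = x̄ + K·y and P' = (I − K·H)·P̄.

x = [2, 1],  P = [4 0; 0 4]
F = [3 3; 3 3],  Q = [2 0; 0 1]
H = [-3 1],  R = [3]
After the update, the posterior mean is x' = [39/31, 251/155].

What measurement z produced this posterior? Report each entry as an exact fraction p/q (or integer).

x̄ = F·x = [9, 9]
P̄ = F·P·Fᵀ + Q = [74 72; 72 73]
S = H·P̄·Hᵀ + R = [310]
K = P̄·Hᵀ·S⁻¹ = [-15/31; -143/310]
x' − x̄ = [-240/31, -1144/155] = K·y
y = (KᵀK)⁻¹·Kᵀ·(x' − x̄) = [16]
z = y + H·x̄ = [16] + [-18] = [-2]

z = [-2]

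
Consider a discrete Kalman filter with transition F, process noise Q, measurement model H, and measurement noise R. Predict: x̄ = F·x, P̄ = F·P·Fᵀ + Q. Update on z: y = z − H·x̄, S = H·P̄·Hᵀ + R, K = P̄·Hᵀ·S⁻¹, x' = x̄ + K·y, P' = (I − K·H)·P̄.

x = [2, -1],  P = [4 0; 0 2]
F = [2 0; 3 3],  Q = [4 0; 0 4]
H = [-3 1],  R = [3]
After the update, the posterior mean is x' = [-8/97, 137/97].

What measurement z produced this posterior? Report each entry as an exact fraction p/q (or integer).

z = [2]

x̄ = F·x = [4, 3]
P̄ = F·P·Fᵀ + Q = [20 24; 24 58]
S = H·P̄·Hᵀ + R = [97]
K = P̄·Hᵀ·S⁻¹ = [-36/97; -14/97]
x' − x̄ = [-396/97, -154/97] = K·y
y = (KᵀK)⁻¹·Kᵀ·(x' − x̄) = [11]
z = y + H·x̄ = [11] + [-9] = [2]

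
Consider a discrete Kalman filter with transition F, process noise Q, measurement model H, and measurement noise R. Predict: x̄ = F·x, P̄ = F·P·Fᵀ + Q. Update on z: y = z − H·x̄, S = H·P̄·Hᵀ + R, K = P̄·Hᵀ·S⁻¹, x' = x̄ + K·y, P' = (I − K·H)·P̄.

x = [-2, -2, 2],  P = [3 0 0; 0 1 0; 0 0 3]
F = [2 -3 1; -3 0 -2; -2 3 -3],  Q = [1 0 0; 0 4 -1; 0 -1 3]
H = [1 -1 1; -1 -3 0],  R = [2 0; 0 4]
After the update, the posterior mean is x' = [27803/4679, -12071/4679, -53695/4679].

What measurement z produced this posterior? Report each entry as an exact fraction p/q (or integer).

x̄ = F·x = [4, 2, -8]
P̄ = F·P·Fᵀ + Q = [25 -24 -30; -24 43 35; -30 35 51]
S = H·P̄·Hᵀ + R = [39 77; 77 272]
K = P̄·Hᵀ·S⁻¹ = [1549/4679 370/4679; -619/4679 -1631/4679; 1967/4679 -1847/4679]
x' − x̄ = [9087/4679, -21429/4679, -16263/4679] = K·y
y = (KᵀK)⁻¹·Kᵀ·(x' − x̄) = [3, 12]
z = y + H·x̄ = [3, 12] + [-6, -10] = [-3, 2]

z = [-3, 2]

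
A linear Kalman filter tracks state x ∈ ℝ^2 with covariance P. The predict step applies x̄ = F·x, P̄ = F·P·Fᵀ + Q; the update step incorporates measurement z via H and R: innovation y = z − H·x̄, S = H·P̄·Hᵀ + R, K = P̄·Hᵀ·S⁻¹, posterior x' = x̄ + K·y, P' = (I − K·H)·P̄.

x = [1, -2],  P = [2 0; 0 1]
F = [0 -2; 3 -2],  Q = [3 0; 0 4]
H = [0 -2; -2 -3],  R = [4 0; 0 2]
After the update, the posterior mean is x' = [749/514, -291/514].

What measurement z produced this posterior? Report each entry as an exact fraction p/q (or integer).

z = [1, -1]

x̄ = F·x = [4, 7]
P̄ = F·P·Fᵀ + Q = [7 4; 4 26]
S = H·P̄·Hᵀ + R = [108 172; 172 312]
K = P̄·Hᵀ·S⁻¹ = [247/514 -179/514; -179/514 -43/514]
x' − x̄ = [-1307/514, -3889/514] = K·y
y = (KᵀK)⁻¹·Kᵀ·(x' − x̄) = [15, 28]
z = y + H·x̄ = [15, 28] + [-14, -29] = [1, -1]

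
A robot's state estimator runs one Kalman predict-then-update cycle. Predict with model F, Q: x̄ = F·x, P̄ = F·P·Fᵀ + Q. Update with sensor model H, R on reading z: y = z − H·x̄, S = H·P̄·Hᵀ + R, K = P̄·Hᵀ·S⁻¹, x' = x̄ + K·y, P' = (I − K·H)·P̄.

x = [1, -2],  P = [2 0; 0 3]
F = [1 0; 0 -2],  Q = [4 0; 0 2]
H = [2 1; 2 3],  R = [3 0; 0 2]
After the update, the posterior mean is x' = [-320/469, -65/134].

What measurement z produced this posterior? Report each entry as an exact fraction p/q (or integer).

x̄ = F·x = [1, 4]
P̄ = F·P·Fᵀ + Q = [6 0; 0 14]
S = H·P̄·Hᵀ + R = [41 66; 66 152]
K = P̄·Hᵀ·S⁻¹ = [258/469 -75/469; -23/67 57/134]
x' − x̄ = [-789/469, -601/134] = K·y
y = (KᵀK)⁻¹·Kᵀ·(x' − x̄) = [-8, -17]
z = y + H·x̄ = [-8, -17] + [6, 14] = [-2, -3]

z = [-2, -3]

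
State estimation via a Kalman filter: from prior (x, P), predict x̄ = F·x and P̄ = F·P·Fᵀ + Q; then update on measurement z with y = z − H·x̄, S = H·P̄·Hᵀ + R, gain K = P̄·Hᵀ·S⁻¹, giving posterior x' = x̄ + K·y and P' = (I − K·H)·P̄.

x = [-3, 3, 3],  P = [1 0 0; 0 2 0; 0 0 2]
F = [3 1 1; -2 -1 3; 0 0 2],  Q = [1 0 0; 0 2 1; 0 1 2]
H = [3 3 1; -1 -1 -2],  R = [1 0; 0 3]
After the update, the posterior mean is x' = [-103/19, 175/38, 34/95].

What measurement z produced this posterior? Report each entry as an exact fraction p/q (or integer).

x̄ = F·x = [-3, 12, 6]
P̄ = F·P·Fᵀ + Q = [14 -2 4; -2 26 13; 4 13 10]
S = H·P̄·Hᵀ + R = [437 -247; -247 147]
K = P̄·Hᵀ·S⁻¹ = [94/323 6/17; 29/646 -9/34; -86/1615 -29/85]
x' − x̄ = [-46/19, -281/38, -536/95] = K·y
y = (KᵀK)⁻¹·Kᵀ·(x' − x̄) = [-35, 22]
z = y + H·x̄ = [-35, 22] + [33, -21] = [-2, 1]

z = [-2, 1]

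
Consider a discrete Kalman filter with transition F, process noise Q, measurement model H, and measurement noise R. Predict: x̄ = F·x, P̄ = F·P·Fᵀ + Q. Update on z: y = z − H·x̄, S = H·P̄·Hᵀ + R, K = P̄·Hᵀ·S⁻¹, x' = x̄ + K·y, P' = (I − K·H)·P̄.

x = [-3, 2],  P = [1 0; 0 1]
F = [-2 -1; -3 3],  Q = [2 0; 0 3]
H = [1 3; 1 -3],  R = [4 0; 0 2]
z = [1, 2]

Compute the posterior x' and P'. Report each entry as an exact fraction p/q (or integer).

x̄ = F·x = [4, 15]
P̄ = F·P·Fᵀ + Q = [7 3; 3 21]
y = z − H·x̄ = [-48, 43]
S = H·P̄·Hᵀ + R = [218 -182; -182 180]
K = P̄·Hᵀ·S⁻¹ = [629/1529 619/1529; 240/1529 -267/1529]
x' = x̄ + K·y = [231/139, -6/139]
P' = (I − K·H)·P̄ = [1877/1529 213/1529; 213/1529 249/1529]

x' = [231/139, -6/139]
P' = [1877/1529 213/1529; 213/1529 249/1529]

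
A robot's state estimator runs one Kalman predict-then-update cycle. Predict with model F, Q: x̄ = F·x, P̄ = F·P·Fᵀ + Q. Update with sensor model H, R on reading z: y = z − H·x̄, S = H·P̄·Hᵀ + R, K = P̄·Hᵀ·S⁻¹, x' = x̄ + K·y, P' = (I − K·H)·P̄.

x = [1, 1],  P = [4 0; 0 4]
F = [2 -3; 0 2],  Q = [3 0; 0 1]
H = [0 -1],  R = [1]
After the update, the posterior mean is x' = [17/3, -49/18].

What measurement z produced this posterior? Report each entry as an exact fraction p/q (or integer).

x̄ = F·x = [-1, 2]
P̄ = F·P·Fᵀ + Q = [55 -24; -24 17]
S = H·P̄·Hᵀ + R = [18]
K = P̄·Hᵀ·S⁻¹ = [4/3; -17/18]
x' − x̄ = [20/3, -85/18] = K·y
y = (KᵀK)⁻¹·Kᵀ·(x' − x̄) = [5]
z = y + H·x̄ = [5] + [-2] = [3]

z = [3]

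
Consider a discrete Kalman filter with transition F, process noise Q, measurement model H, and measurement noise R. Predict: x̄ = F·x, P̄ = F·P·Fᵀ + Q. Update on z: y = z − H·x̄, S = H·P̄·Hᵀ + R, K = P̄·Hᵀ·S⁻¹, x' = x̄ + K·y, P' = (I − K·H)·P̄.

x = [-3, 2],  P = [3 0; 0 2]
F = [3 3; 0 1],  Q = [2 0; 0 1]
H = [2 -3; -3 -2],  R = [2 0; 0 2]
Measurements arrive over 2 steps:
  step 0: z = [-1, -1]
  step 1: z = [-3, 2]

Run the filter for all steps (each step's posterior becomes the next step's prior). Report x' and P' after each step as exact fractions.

step 0: x̄ = F·x = [-3, 2]
step 0: P̄ = F·P·Fᵀ + Q = [47 6; 6 3]
step 0: y = z − H·x̄ = [11, -6]
step 0: S = H·P̄·Hᵀ + R = [145 -234; -234 509]
step 0: K = P̄·Hᵀ·S⁻¹ = [2882/19049 -4401/19049; -4089/19049 -2778/19049]
step 0: x' = x̄ + K·y = [961/19049, 9787/19049]
step 0: P' = (I − K·H)·P̄ = [2918/19049 24/19049; 24/19049 2742/19049]
step 1: x̄ = F·x = [32244/19049, 9787/19049]
step 1: P̄ = F·P·Fᵀ + Q = [89470/19049 8298/19049; 8298/19049 21791/19049]
step 1: y = z − H·x̄ = [-92274/19049, 154404/19049]
step 1: S = H·P̄·Hᵀ + R = [492521/19049 -364584/19049; -364584/19049 1030068/19049]
step 1: K = P̄·Hᵀ·S⁻¹ = [26622/181991 -245591/1091946; -329015/1637919 -676009/4913757]
step 1: x' = x̄ + K·y = [-152682/181991, 202933/545973]
step 1: P' = (I − K·H)·P̄ = [27083/181991 922/545973; 922/545973 663562/4913757]

step 0: x' = [961/19049, 9787/19049], P' = [2918/19049 24/19049; 24/19049 2742/19049]
step 1: x' = [-152682/181991, 202933/545973], P' = [27083/181991 922/545973; 922/545973 663562/4913757]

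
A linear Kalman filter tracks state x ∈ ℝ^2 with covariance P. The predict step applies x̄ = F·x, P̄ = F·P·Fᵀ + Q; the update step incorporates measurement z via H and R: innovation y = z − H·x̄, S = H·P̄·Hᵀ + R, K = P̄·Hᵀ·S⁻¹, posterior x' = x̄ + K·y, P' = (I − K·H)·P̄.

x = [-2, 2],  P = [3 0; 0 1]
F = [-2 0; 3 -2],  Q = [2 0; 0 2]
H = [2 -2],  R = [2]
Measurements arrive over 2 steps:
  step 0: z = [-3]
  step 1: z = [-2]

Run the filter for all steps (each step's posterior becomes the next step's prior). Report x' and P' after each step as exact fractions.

step 0: x' = [-324/167, -89/167], P' = [290/167 258/167; 258/167 309/167]
step 1: x' = [-10788/8155, -606/1165], P' = [14886/8155 1812/1165; 1812/1165 2068/1165]

step 0: x̄ = F·x = [4, -10]
step 0: P̄ = F·P·Fᵀ + Q = [14 -18; -18 33]
step 0: y = z − H·x̄ = [-31]
step 0: S = H·P̄·Hᵀ + R = [334]
step 0: K = P̄·Hᵀ·S⁻¹ = [32/167; -51/167]
step 0: x' = x̄ + K·y = [-324/167, -89/167]
step 0: P' = (I − K·H)·P̄ = [290/167 258/167; 258/167 309/167]
step 1: x̄ = F·x = [648/167, -794/167]
step 1: P̄ = F·P·Fᵀ + Q = [1494/167 -708/167; -708/167 1084/167]
step 1: y = z − H·x̄ = [-3218/167]
step 1: S = H·P̄·Hᵀ + R = [16310/167]
step 1: K = P̄·Hᵀ·S⁻¹ = [2202/8155; -256/1165]
step 1: x' = x̄ + K·y = [-10788/8155, -606/1165]
step 1: P' = (I − K·H)·P̄ = [14886/8155 1812/1165; 1812/1165 2068/1165]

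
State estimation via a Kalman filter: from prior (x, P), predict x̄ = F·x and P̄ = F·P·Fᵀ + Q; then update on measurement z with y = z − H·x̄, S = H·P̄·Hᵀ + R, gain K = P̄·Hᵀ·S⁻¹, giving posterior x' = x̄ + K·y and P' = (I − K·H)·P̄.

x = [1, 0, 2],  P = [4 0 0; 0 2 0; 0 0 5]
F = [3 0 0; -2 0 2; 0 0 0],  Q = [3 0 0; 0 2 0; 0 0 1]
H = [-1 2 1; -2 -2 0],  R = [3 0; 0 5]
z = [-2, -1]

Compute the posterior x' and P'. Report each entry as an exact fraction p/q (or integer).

x̄ = F·x = [3, 2, 0]
P̄ = F·P·Fᵀ + Q = [39 -24 0; -24 38 0; 0 0 1]
y = z − H·x̄ = [-3, 9]
S = H·P̄·Hᵀ + R = [291 -26; -26 121]
K = P̄·Hᵀ·S⁻¹ = [-11307/34535 -10992/34535; 11372/34535 -5548/34535; 121/34535 26/34535]
x' = x̄ + K·y = [38598/34535, -14978/34535, -129/34535]
P' = (I − K·H)·P̄ = [33396/34535 -5916/34535 11307/34535; -5916/34535 19786/34535 -11372/34535; 11307/34535 -11372/34535 34414/34535]

x' = [38598/34535, -14978/34535, -129/34535]
P' = [33396/34535 -5916/34535 11307/34535; -5916/34535 19786/34535 -11372/34535; 11307/34535 -11372/34535 34414/34535]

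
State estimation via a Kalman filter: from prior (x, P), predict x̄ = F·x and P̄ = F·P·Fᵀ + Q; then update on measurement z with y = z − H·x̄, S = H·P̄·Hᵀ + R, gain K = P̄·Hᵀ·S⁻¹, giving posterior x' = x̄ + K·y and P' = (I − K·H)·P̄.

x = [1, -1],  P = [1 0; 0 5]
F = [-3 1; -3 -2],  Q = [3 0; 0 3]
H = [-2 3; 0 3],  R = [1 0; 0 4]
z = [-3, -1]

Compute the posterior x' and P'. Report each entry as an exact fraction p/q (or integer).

x̄ = F·x = [-4, -1]
P̄ = F·P·Fᵀ + Q = [17 -1; -1 32]
y = z − H·x̄ = [-8, 2]
S = H·P̄·Hᵀ + R = [369 294; 294 292]
K = P̄·Hᵀ·S⁻¹ = [-4961/10656 3257/7104; 49/2664 551/1776]
x' = x̄ + K·y = [6835/10656, -1403/2664]
P' = (I − K·H)·P̄ = [24503/21312 3257/5328; 3257/5328 551/1332]

x' = [6835/10656, -1403/2664]
P' = [24503/21312 3257/5328; 3257/5328 551/1332]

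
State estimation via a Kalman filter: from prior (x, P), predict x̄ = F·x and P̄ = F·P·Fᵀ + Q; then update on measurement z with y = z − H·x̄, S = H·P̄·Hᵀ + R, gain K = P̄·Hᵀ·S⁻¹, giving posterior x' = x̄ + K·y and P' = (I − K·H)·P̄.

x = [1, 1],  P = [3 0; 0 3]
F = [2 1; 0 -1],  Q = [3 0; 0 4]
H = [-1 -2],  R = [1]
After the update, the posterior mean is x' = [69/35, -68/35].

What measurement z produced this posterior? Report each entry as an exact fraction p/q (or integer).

x̄ = F·x = [3, -1]
P̄ = F·P·Fᵀ + Q = [18 -3; -3 7]
S = H·P̄·Hᵀ + R = [35]
K = P̄·Hᵀ·S⁻¹ = [-12/35; -11/35]
x' − x̄ = [-36/35, -33/35] = K·y
y = (KᵀK)⁻¹·Kᵀ·(x' − x̄) = [3]
z = y + H·x̄ = [3] + [-1] = [2]

z = [2]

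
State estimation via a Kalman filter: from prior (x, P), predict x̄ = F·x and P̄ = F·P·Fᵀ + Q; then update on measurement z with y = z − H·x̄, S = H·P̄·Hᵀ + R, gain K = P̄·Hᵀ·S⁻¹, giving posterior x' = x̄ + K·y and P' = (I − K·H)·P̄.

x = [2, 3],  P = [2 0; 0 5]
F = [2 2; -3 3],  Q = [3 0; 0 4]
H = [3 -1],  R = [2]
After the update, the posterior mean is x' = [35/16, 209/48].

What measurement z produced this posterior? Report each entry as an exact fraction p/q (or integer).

x̄ = F·x = [10, 3]
P̄ = F·P·Fᵀ + Q = [31 18; 18 67]
S = H·P̄·Hᵀ + R = [240]
K = P̄·Hᵀ·S⁻¹ = [5/16; -13/240]
x' − x̄ = [-125/16, 65/48] = K·y
y = (KᵀK)⁻¹·Kᵀ·(x' − x̄) = [-25]
z = y + H·x̄ = [-25] + [27] = [2]

z = [2]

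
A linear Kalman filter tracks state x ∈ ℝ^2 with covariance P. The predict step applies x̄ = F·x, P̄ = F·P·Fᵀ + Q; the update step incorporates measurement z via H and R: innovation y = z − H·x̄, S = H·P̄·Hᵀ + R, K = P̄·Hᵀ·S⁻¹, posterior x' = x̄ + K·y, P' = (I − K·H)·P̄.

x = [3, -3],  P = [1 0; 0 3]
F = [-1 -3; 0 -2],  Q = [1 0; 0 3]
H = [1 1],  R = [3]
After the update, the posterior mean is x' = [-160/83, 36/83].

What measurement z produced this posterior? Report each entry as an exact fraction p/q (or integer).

x̄ = F·x = [6, 6]
P̄ = F·P·Fᵀ + Q = [29 18; 18 15]
S = H·P̄·Hᵀ + R = [83]
K = P̄·Hᵀ·S⁻¹ = [47/83; 33/83]
x' − x̄ = [-658/83, -462/83] = K·y
y = (KᵀK)⁻¹·Kᵀ·(x' − x̄) = [-14]
z = y + H·x̄ = [-14] + [12] = [-2]

z = [-2]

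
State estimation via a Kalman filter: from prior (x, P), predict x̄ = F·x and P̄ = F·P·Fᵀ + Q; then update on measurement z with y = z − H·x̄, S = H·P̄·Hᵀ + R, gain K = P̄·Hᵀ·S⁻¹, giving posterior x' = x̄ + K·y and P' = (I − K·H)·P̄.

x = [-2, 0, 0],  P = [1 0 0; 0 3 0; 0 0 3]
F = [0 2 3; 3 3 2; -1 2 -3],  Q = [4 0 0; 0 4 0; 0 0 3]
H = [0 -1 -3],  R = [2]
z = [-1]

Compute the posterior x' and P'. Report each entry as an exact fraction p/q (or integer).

x' = [-1/47, -2495/423, 108/47]
P' = [2012/47 1735/47 -579/47; 1735/47 20147/423 -743/47; -579/47 -743/47 257/47]

x̄ = F·x = [0, -6, 2]
P̄ = F·P·Fᵀ + Q = [43 36 -15; 36 52 -3; -15 -3 43]
y = z − H·x̄ = [-1]
S = H·P̄·Hᵀ + R = [423]
K = P̄·Hᵀ·S⁻¹ = [1/47; -43/423; -14/47]
x' = x̄ + K·y = [-1/47, -2495/423, 108/47]
P' = (I − K·H)·P̄ = [2012/47 1735/47 -579/47; 1735/47 20147/423 -743/47; -579/47 -743/47 257/47]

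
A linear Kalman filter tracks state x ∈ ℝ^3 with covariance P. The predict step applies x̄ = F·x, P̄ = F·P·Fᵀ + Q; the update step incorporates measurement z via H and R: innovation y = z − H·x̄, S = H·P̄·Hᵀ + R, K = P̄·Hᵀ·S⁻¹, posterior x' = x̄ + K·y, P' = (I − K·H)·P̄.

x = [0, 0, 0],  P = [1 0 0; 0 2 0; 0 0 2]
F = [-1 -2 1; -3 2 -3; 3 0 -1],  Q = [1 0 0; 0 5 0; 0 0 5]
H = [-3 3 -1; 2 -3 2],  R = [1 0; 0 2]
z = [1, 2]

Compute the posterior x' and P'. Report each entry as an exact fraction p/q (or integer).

x' = [-4225/4081, -1840/12243, 21179/12243]
P' = [17219/8162 9539/4081 8769/8162; 9539/4081 38000/12243 26777/12243; 8769/8162 26777/12243 68665/24486]

x̄ = F·x = [0, 0, 0]
P̄ = F·P·Fᵀ + Q = [12 -11 -5; -11 40 -3; -5 -3 16]
y = z − H·x̄ = [1, 2]
S = H·P̄·Hᵀ + R = [671 -616; -616 602]
K = P̄·Hᵀ·S⁻¹ = [-228/583 -239/742; 196/1749 -146/1113; 934/1749 1331/2226]
x' = x̄ + K·y = [-4225/4081, -1840/12243, 21179/12243]
P' = (I − K·H)·P̄ = [17219/8162 9539/4081 8769/8162; 9539/4081 38000/12243 26777/12243; 8769/8162 26777/12243 68665/24486]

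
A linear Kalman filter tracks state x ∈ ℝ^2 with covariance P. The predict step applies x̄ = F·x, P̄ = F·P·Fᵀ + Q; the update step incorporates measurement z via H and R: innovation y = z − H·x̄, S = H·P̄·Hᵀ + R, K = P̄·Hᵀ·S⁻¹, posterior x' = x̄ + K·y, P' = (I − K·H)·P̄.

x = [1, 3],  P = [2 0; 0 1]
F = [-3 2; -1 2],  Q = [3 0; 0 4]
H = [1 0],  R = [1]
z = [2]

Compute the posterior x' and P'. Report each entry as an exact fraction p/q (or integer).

x̄ = F·x = [3, 5]
P̄ = F·P·Fᵀ + Q = [25 10; 10 10]
y = z − H·x̄ = [-1]
S = H·P̄·Hᵀ + R = [26]
K = P̄·Hᵀ·S⁻¹ = [25/26; 5/13]
x' = x̄ + K·y = [53/26, 60/13]
P' = (I − K·H)·P̄ = [25/26 5/13; 5/13 80/13]

x' = [53/26, 60/13]
P' = [25/26 5/13; 5/13 80/13]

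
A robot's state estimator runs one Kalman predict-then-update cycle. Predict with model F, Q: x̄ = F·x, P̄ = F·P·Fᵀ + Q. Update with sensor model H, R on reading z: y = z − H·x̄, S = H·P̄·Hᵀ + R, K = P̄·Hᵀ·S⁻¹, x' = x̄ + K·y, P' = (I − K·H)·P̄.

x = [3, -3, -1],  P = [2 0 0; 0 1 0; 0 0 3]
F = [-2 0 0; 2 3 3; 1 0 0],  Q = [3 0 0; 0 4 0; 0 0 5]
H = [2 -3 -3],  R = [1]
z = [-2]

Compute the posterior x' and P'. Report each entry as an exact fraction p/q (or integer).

x' = [-2239/378, -1177/189, 2227/756]
P' = [1238/189 982/189 -323/378; 982/189 1676/189 -1007/189; -323/378 -1007/189 3611/756]

x̄ = F·x = [-6, -6, 3]
P̄ = F·P·Fᵀ + Q = [11 -8 -4; -8 48 4; -4 4 7]
y = z − H·x̄ = [1]
S = H·P̄·Hᵀ + R = [756]
K = P̄·Hᵀ·S⁻¹ = [29/378; -43/189; -41/756]
x' = x̄ + K·y = [-2239/378, -1177/189, 2227/756]
P' = (I − K·H)·P̄ = [1238/189 982/189 -323/378; 982/189 1676/189 -1007/189; -323/378 -1007/189 3611/756]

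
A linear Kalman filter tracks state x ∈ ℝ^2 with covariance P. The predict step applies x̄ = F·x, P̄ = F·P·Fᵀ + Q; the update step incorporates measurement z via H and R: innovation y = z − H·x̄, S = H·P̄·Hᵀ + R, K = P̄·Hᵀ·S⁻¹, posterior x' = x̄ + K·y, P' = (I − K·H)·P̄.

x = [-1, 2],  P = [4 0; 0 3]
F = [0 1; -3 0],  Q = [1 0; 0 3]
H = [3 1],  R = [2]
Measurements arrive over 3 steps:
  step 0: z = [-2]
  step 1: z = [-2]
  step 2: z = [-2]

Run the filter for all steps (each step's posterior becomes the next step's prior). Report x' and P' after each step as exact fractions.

step 0: x̄ = F·x = [2, 3]
step 0: P̄ = F·P·Fᵀ + Q = [4 0; 0 39]
step 0: y = z − H·x̄ = [-11]
step 0: S = H·P̄·Hᵀ + R = [77]
step 0: K = P̄·Hᵀ·S⁻¹ = [12/77; 39/77]
step 0: x' = x̄ + K·y = [2/7, -18/7]
step 0: P' = (I − K·H)·P̄ = [164/77 -468/77; -468/77 1482/77]
step 1: x̄ = F·x = [-18/7, -6/7]
step 1: P̄ = F·P·Fᵀ + Q = [1559/77 1404/77; 1404/77 1707/77]
step 1: y = z − H·x̄ = [46/7]
step 1: S = H·P̄·Hᵀ + R = [24316/77]
step 1: K = P̄·Hᵀ·S⁻¹ = [6081/24316; 5919/24316]
step 1: x' = x̄ + K·y = [-11283/12158, 9027/12158]
step 1: P' = (I − K·H)·P̄ = [12079/24316 -24075/24316; -24075/24316 84063/24316]
step 2: x̄ = F·x = [9027/12158, 33849/12158]
step 2: P̄ = F·P·Fᵀ + Q = [108379/24316 72225/24316; 72225/24316 181659/24316]
step 2: y = z − H·x̄ = [-42623/6079]
step 2: S = H·P̄·Hᵀ + R = [409763/6079]
step 2: K = P̄·Hᵀ·S⁻¹ = [198681/819526; 199167/819526]
step 2: x' = x̄ + K·y = [-392289/409763, 442587/409763]
step 2: P' = (I − K·H)·P̄ = [202976/409763 -410247/409763; -410247/409763 1429908/409763]

step 0: x' = [2/7, -18/7], P' = [164/77 -468/77; -468/77 1482/77]
step 1: x' = [-11283/12158, 9027/12158], P' = [12079/24316 -24075/24316; -24075/24316 84063/24316]
step 2: x' = [-392289/409763, 442587/409763], P' = [202976/409763 -410247/409763; -410247/409763 1429908/409763]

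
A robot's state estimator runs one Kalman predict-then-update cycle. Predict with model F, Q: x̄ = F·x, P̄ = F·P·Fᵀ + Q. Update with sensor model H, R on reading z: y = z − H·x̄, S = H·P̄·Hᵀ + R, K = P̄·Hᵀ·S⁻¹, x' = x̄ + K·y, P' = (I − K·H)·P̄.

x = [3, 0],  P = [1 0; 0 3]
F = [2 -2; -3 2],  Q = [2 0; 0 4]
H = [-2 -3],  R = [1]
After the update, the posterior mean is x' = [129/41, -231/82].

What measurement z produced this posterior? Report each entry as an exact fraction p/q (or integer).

z = [2]

x̄ = F·x = [6, -9]
P̄ = F·P·Fᵀ + Q = [18 -18; -18 25]
S = H·P̄·Hᵀ + R = [82]
K = P̄·Hᵀ·S⁻¹ = [9/41; -39/82]
x' − x̄ = [-117/41, 507/82] = K·y
y = (KᵀK)⁻¹·Kᵀ·(x' − x̄) = [-13]
z = y + H·x̄ = [-13] + [15] = [2]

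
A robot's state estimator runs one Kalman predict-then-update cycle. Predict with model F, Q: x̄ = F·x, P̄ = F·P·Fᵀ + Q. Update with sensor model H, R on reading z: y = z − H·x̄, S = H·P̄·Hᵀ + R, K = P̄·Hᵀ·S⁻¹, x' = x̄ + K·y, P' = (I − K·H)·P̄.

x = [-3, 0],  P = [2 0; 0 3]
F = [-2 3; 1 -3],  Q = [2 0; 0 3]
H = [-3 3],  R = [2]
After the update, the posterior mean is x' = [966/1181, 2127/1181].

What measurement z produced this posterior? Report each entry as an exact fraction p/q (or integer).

z = [3]

x̄ = F·x = [6, -3]
P̄ = F·P·Fᵀ + Q = [37 -31; -31 32]
S = H·P̄·Hᵀ + R = [1181]
K = P̄·Hᵀ·S⁻¹ = [-204/1181; 189/1181]
x' − x̄ = [-6120/1181, 5670/1181] = K·y
y = (KᵀK)⁻¹·Kᵀ·(x' − x̄) = [30]
z = y + H·x̄ = [30] + [-27] = [3]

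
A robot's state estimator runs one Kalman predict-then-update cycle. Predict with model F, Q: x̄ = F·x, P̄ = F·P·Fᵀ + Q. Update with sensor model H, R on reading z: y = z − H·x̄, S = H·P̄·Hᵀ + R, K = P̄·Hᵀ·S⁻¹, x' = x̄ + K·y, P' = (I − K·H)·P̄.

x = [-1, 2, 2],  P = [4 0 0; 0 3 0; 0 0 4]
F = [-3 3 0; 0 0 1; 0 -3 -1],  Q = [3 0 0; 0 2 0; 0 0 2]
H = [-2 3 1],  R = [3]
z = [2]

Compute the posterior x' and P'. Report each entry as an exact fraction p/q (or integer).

x̄ = F·x = [9, 2, -8]
P̄ = F·P·Fᵀ + Q = [66 0 -27; 0 6 -4; -27 -4 33]
y = z − H·x̄ = [22]
S = H·P̄·Hᵀ + R = [438]
K = P̄·Hᵀ·S⁻¹ = [-53/146; 7/219; 25/146]
x' = x̄ + K·y = [74/73, 592/219, -309/73]
P' = (I − K·H)·P̄ = [1209/146 371/73 33/146; 371/73 1216/219 -467/73; 33/146 -467/73 2943/146]

x' = [74/73, 592/219, -309/73]
P' = [1209/146 371/73 33/146; 371/73 1216/219 -467/73; 33/146 -467/73 2943/146]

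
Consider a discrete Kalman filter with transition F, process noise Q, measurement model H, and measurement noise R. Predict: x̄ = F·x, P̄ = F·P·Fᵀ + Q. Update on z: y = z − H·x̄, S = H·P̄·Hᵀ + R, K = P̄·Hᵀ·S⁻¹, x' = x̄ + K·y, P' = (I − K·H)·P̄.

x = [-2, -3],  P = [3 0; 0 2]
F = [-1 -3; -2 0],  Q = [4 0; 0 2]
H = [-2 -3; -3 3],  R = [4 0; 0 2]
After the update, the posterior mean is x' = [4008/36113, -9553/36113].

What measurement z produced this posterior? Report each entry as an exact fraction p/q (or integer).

z = [1, -1]

x̄ = F·x = [11, 4]
P̄ = F·P·Fᵀ + Q = [25 6; 6 14]
S = H·P̄·Hᵀ + R = [302 42; 42 245]
K = P̄·Hᵀ·S⁻¹ = [-1019/5159 -7179/36113; -1017/5159 4758/36113]
x' − x̄ = [-393235/36113, -154005/36113] = K·y
y = (KᵀK)⁻¹·Kᵀ·(x' − x̄) = [35, 20]
z = y + H·x̄ = [35, 20] + [-34, -21] = [1, -1]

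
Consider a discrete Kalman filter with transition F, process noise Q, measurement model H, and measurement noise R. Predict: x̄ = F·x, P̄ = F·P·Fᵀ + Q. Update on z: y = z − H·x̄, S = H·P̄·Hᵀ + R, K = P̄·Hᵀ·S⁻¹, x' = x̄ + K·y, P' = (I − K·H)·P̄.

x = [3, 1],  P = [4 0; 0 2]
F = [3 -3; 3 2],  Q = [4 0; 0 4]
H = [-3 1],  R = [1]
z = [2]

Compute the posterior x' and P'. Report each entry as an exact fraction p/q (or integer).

x' = [1212/427, 4481/427]
P' = [2266/427 6648/427; 6648/427 19920/427]

x̄ = F·x = [6, 11]
P̄ = F·P·Fᵀ + Q = [58 24; 24 48]
y = z − H·x̄ = [9]
S = H·P̄·Hᵀ + R = [427]
K = P̄·Hᵀ·S⁻¹ = [-150/427; -24/427]
x' = x̄ + K·y = [1212/427, 4481/427]
P' = (I − K·H)·P̄ = [2266/427 6648/427; 6648/427 19920/427]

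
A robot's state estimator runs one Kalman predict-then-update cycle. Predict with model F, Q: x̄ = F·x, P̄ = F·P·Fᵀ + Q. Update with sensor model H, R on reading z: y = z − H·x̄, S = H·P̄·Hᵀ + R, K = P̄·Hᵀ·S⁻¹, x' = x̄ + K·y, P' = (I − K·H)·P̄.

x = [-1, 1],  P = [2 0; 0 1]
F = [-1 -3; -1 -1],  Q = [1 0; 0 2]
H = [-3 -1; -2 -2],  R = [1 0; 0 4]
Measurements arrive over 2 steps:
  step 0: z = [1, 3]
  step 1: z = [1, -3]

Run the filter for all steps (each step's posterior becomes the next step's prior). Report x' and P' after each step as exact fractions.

step 0: x' = [-187/622, -140/311], P' = [82/311 -135/311; -135/311 355/311]
step 1: x' = [-35305/57977, 143315/115954], P' = [14504/57977 -22845/57977; -22845/57977 59419/57977]

step 0: x̄ = F·x = [-2, 0]
step 0: P̄ = F·P·Fᵀ + Q = [12 5; 5 5]
step 0: y = z − H·x̄ = [-5, -1]
step 0: S = H·P̄·Hᵀ + R = [144 122; 122 112]
step 0: K = P̄·Hᵀ·S⁻¹ = [-111/311 53/622; 50/311 -110/311]
step 0: x' = x̄ + K·y = [-187/622, -140/311]
step 0: P' = (I − K·H)·P̄ = [82/311 -135/311; -135/311 355/311]
step 1: x̄ = F·x = [1027/622, 467/622]
step 1: P̄ = F·P·Fᵀ + Q = [2778/311 607/311; 607/311 789/311]
step 1: y = z − H·x̄ = [2085/311, 561/311]
step 1: S = H·P̄·Hᵀ + R = [29744/311 23102/311; 23102/311 20368/311]
step 1: K = P̄·Hᵀ·S⁻¹ = [-20667/57977 8341/115954; 9116/57977 -18287/57977]
step 1: x' = x̄ + K·y = [-35305/57977, 143315/115954]
step 1: P' = (I − K·H)·P̄ = [14504/57977 -22845/57977; -22845/57977 59419/57977]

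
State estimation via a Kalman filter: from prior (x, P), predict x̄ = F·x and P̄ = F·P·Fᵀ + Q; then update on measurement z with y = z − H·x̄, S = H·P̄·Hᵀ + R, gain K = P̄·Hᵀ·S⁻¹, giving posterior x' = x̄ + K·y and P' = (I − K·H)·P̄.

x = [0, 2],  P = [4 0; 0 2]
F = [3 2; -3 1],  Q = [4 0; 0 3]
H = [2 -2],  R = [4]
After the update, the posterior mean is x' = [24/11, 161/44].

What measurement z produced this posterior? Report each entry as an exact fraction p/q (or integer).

x̄ = F·x = [4, 2]
P̄ = F·P·Fᵀ + Q = [48 -32; -32 41]
S = H·P̄·Hᵀ + R = [616]
K = P̄·Hᵀ·S⁻¹ = [20/77; -73/308]
x' − x̄ = [-20/11, 73/44] = K·y
y = (KᵀK)⁻¹·Kᵀ·(x' − x̄) = [-7]
z = y + H·x̄ = [-7] + [4] = [-3]

z = [-3]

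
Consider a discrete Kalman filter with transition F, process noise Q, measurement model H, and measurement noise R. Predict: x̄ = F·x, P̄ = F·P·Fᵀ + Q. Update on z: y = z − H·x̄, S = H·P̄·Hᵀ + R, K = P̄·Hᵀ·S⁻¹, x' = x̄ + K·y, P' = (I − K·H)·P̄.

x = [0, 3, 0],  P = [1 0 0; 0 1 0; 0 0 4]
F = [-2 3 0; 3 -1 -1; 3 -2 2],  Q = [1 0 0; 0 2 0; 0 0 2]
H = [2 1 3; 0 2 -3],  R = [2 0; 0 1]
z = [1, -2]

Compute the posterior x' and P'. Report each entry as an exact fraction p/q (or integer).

x̄ = F·x = [9, -3, -6]
P̄ = F·P·Fᵀ + Q = [14 -9 -12; -9 16 3; -12 3 31]
y = z − H·x̄ = [4, -14]
S = H·P̄·Hᵀ + R = [191 -202; -202 308]
K = P̄·Hᵀ·S⁻¹ = [-200/2253 1/4506; 3401/9012 5807/18024; 767/3004 -691/6008]
x' = x̄ + K·y = [6490/751, -18027/3004, -10119/3004]
P' = (I − K·H)·P̄ = [28133/2253 -37777/4506 -8395/1502; -37777/4506 107209/18024 23179/6008; -8395/1502 23179/6008 15683/6008]

x' = [6490/751, -18027/3004, -10119/3004]
P' = [28133/2253 -37777/4506 -8395/1502; -37777/4506 107209/18024 23179/6008; -8395/1502 23179/6008 15683/6008]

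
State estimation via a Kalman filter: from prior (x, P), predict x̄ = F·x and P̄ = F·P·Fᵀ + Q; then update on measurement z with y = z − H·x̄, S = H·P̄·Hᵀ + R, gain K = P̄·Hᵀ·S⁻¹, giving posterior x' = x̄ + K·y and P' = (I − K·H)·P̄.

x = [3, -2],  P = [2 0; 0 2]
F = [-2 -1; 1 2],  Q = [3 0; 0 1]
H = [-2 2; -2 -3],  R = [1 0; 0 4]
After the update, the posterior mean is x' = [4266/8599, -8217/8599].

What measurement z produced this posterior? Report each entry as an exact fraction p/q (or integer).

x̄ = F·x = [-4, -1]
P̄ = F·P·Fᵀ + Q = [13 -8; -8 11]
S = H·P̄·Hᵀ + R = [161 -30; -30 59]
K = P̄·Hᵀ·S⁻¹ = [-2538/8599 -1582/8599; 1732/8599 -1597/8599]
x' − x̄ = [38662/8599, 382/8599] = K·y
y = (KᵀK)⁻¹·Kᵀ·(x' − x̄) = [-9, -10]
z = y + H·x̄ = [-9, -10] + [6, 11] = [-3, 1]

z = [-3, 1]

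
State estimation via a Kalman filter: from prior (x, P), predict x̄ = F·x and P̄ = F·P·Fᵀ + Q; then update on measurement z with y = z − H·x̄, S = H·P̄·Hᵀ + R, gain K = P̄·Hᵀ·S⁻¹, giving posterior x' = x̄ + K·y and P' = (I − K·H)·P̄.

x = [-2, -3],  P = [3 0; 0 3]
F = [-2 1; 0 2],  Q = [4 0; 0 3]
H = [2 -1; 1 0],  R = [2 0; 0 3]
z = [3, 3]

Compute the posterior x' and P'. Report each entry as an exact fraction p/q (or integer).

x̄ = F·x = [1, -6]
P̄ = F·P·Fᵀ + Q = [19 6; 6 15]
y = z − H·x̄ = [-5, 2]
S = H·P̄·Hᵀ + R = [69 32; 32 22]
K = P̄·Hᵀ·S⁻¹ = [48/247 287/494; -129/247 255/247]
x' = x̄ + K·y = [294/247, -327/247]
P' = (I − K·H)·P̄ = [861/494 765/247; 765/247 1788/247]

x' = [294/247, -327/247]
P' = [861/494 765/247; 765/247 1788/247]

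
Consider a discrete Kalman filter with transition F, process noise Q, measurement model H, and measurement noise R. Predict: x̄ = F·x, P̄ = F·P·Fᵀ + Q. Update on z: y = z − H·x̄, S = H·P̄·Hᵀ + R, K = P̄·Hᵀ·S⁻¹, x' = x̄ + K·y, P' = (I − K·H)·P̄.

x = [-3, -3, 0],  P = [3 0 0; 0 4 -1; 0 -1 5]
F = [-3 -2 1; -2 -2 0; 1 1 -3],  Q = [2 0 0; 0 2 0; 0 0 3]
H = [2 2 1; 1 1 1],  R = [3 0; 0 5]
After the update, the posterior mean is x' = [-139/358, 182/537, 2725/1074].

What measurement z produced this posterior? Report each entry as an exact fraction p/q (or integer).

x̄ = F·x = [15, 12, -6]
P̄ = F·P·Fᵀ + Q = [54 36 -39; 36 30 -20; -39 -20 61]
S = H·P̄·Hᵀ + R = [452 196; 196 104]
K = P̄·Hᵀ·S⁻¹ = [389/716 -191/358; 329/1074 -145/1074; -395/537 3019/2148]
x' − x̄ = [-5509/358, -6262/537, 9169/1074] = K·y
y = (KᵀK)⁻¹·Kᵀ·(x' − x̄) = [-46, -18]
z = y + H·x̄ = [-46, -18] + [48, 21] = [2, 3]

z = [2, 3]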